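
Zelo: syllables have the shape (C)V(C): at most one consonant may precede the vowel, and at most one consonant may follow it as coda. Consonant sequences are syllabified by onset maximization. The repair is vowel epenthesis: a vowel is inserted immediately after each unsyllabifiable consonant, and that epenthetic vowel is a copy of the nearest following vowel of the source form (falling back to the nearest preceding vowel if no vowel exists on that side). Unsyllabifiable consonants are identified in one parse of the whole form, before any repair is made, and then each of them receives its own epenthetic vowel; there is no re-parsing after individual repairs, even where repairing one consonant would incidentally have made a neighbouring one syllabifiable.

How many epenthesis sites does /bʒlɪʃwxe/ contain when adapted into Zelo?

3

The unsyllabifiable consonants are /b/, /ʒ/, /w/; each receives one epenthetic vowel.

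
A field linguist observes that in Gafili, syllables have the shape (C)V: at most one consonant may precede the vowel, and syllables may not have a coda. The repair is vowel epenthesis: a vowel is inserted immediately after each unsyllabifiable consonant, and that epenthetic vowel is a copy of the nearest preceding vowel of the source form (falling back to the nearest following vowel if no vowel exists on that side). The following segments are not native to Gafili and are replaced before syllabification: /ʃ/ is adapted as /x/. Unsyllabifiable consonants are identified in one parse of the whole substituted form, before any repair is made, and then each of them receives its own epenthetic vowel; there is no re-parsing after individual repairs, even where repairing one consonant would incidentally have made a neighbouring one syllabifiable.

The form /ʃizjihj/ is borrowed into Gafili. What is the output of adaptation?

xizijihiji

Substitution: /ʃ/ → /x/, giving /xizjihj/.
The consonants /z/, /h/, /j/ cannot be parsed into a legal (C)V syllable (no codas are permitted; onsets are limited to one consonant).
Each unlicensed consonant becomes the onset of a new syllable: /z/ → /zi/, /h/ → /hi/, /j/ → /ji/.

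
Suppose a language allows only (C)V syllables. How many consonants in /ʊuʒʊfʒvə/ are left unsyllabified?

Under (C)V, the unsyllabifiable consonants are /f/, /ʒ/ (no codas are permitted; onsets are limited to one consonant).

2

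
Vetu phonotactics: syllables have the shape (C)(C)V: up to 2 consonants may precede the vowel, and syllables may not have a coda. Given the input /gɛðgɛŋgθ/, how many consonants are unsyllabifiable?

3

Syllabifying with onset maximization leaves /ŋ/, /g/, /θ/ stranded (no codas are permitted; onsets may contain at most 2 consonants).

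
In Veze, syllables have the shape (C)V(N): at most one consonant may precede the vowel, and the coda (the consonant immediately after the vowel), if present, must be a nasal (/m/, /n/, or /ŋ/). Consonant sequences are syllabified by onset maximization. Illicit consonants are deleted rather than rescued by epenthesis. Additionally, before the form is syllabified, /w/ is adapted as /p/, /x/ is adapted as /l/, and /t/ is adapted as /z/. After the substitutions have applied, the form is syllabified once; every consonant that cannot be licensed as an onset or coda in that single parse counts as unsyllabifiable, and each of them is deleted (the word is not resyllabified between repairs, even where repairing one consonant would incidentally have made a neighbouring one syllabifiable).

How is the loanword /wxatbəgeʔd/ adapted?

labəge

Substitution: /w/ → /p/, /x/ → /l/, /t/ → /z/, giving /plazbəgeʔd/.
Under (C)V(N), the unsyllabifiable consonants are /p/, /z/, /ʔ/, /d/ (only a nasal (/m/, /n/, or /ŋ/) is licensed in coda position; onsets are limited to one consonant).
Deletion applies to /p/, /z/, /ʔ/, /d/.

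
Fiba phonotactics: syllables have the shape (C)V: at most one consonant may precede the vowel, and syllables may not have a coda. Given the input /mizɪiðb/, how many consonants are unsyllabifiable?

Under (C)V, the unsyllabifiable consonants are /ð/, /b/ (no codas are permitted; onsets are limited to one consonant).

2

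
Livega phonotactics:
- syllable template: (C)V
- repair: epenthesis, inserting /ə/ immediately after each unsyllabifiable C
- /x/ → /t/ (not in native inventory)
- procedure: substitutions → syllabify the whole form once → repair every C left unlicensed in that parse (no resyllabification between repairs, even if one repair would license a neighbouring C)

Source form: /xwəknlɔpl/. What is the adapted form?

Substitution: /x/ → /t/, giving /twəknlɔpl/.
Under (C)V, the unsyllabifiable consonants are /t/, /k/, /n/, /p/, /l/ (no codas are permitted; onsets are limited to one consonant).
Inserting the epenthetic vowel yields /t/ → /tə/, /k/ → /kə/, /n/ → /nə/, /p/ → /pə/, /l/ → /lə/.

təwəkənəlɔpələ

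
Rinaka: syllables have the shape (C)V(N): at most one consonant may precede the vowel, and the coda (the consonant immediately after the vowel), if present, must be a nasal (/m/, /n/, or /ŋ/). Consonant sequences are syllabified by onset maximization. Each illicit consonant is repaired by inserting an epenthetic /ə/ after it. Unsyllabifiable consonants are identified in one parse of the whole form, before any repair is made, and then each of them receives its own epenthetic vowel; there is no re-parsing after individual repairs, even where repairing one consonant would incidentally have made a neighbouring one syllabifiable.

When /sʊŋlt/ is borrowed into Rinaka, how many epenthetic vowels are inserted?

The unsyllabifiable consonants are /l/, /t/; each receives one epenthetic vowel.

2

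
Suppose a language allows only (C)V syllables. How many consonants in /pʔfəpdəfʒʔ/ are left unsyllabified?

Syllabifying with onset maximization leaves /p/, /ʔ/, /p/, /f/, /ʒ/, /ʔ/ stranded (no codas are permitted; onsets are limited to one consonant).

6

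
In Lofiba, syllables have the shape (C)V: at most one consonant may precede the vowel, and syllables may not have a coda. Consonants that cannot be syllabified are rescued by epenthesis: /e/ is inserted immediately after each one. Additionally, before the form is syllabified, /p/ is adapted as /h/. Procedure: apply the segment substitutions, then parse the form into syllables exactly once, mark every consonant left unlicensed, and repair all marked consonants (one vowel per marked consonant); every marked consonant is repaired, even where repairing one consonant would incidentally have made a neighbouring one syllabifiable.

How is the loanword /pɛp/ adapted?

Substitution: /p/ → /h/, giving /hɛh/.
Under (C)V, the unsyllabifiable consonants are /h/ (no codas are permitted; onsets are limited to one consonant).
Epenthesis after each stranded consonant: /h/ → /he/.

hɛhe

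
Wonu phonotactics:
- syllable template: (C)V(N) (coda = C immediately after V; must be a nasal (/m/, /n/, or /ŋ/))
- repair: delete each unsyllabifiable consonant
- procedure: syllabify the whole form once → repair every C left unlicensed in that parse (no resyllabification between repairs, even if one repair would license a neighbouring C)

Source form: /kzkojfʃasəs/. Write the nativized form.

koʃasə

The consonants /k/, /z/, /j/, /f/, /s/ cannot be parsed into a legal (C)V(N) syllable (only a nasal (/m/, /n/, or /ŋ/) is licensed in coda position; onsets are limited to one consonant).
Deleting the stranded consonants removes /k/, /z/, /j/, /f/, /s/.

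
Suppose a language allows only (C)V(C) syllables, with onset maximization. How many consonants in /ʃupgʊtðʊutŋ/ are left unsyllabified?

1

Syllabifying with onset maximization leaves /ŋ/ stranded (at most one coda consonant is licensed; onsets are limited to one consonant).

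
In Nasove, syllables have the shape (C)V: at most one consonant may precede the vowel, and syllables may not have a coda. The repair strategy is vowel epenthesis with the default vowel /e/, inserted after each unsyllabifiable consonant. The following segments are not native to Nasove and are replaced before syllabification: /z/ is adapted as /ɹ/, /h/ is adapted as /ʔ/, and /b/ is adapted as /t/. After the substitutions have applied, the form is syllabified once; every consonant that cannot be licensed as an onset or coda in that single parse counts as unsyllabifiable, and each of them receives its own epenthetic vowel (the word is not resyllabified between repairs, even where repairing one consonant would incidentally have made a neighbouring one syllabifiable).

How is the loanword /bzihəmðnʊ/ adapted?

Substitution: /b/ → /t/, /z/ → /ɹ/, /h/ → /ʔ/, giving /tɹiʔəmðnʊ/.
Under (C)V, the unsyllabifiable consonants are /t/, /m/, /ð/ (no codas are permitted; onsets are limited to one consonant).
Inserting the epenthetic vowel yields /t/ → /te/, /m/ → /me/, /ð/ → /ðe/.

teɹiʔəmeðenʊ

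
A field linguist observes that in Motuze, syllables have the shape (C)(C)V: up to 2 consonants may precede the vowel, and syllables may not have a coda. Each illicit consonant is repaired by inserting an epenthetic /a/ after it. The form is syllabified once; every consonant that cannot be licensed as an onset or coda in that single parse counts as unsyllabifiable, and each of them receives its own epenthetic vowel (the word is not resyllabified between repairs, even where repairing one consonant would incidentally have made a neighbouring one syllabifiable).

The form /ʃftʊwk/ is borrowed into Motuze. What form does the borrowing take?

Under (C)(C)V, the unsyllabifiable consonants are /ʃ/, /w/, /k/ (no codas are permitted; onsets may contain at most 2 consonants).
Epenthesis after each stranded consonant: /ʃ/ → /ʃa/, /w/ → /wa/, /k/ → /ka/.

ʃaftʊwaka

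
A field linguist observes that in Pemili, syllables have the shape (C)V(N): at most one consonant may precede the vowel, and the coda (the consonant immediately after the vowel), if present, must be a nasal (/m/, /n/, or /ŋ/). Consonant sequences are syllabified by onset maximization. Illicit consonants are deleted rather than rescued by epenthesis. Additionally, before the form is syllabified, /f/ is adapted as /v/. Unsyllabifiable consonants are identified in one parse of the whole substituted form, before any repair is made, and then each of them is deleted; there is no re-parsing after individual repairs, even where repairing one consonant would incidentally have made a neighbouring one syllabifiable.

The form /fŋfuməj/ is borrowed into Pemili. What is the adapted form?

vumə

Substitution: /f/ → /v/, giving /vŋvuməj/.
Under (C)V(N), the unsyllabifiable consonants are /v/, /ŋ/, /j/ (only a nasal (/m/, /n/, or /ŋ/) is licensed in coda position; onsets are limited to one consonant).
Deletion applies to /v/, /ŋ/, /j/.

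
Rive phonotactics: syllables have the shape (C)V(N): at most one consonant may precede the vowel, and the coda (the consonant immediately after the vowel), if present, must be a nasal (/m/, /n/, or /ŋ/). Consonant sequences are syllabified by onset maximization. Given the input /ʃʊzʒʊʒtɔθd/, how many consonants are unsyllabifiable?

Syllabifying with onset maximization leaves /z/, /ʒ/, /θ/, /d/ stranded (only a nasal (/m/, /n/, or /ŋ/) is licensed in coda position; onsets are limited to one consonant).

4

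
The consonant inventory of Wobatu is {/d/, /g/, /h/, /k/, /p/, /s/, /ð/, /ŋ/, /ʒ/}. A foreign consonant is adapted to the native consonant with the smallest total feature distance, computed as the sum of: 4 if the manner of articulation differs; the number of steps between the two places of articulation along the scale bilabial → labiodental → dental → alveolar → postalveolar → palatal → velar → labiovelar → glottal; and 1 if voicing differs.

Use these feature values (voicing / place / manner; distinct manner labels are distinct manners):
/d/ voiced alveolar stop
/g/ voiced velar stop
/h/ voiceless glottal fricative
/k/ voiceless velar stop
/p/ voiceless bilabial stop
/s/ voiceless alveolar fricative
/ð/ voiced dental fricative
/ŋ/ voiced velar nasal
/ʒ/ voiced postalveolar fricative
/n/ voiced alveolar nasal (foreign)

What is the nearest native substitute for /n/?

/ŋ/ is closest: same manner (nasal), place distance 3 (alveolar→velar), same voicing; total 3. Next closest is /d/ at distance 4.

ŋ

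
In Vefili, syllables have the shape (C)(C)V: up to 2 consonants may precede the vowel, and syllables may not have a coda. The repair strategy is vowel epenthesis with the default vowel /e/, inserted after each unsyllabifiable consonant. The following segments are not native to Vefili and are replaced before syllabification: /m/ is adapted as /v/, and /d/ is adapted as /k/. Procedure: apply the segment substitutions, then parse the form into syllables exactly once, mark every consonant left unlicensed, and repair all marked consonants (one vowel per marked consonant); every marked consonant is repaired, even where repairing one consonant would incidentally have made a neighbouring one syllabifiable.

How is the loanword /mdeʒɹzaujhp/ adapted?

Substitution: /m/ → /v/, /d/ → /k/, giving /vkeʒɹzaujhp/.
Syllabifying with onset maximization leaves /ʒ/, /j/, /h/, /p/ stranded (no codas are permitted; onsets may contain at most 2 consonants).
Inserting the epenthetic vowel yields /ʒ/ → /ʒe/, /j/ → /je/, /h/ → /he/, /p/ → /pe/.

vkeʒeɹzaujehepe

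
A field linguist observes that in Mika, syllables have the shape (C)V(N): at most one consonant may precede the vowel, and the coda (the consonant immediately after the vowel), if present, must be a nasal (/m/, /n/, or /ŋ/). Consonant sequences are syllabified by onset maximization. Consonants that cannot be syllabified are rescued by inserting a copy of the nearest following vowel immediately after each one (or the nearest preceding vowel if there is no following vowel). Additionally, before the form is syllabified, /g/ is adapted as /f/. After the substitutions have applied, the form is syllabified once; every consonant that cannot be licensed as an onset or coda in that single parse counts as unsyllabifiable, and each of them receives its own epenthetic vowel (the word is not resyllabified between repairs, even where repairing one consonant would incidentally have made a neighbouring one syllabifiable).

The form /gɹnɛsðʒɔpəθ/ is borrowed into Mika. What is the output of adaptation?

Substitution: /g/ → /f/, giving /fɹnɛsðʒɔpəθ/.
Syllabifying with onset maximization leaves /f/, /ɹ/, /s/, /ð/, /θ/ stranded (only a nasal (/m/, /n/, or /ŋ/) is licensed in coda position; onsets are limited to one consonant).
Epenthesis after each stranded consonant: /f/ → /fɛ/, /ɹ/ → /ɹɛ/, /s/ → /sɔ/, /ð/ → /ðɔ/, /θ/ → /θə/.

fɛɹɛnɛsɔðɔʒɔpəθə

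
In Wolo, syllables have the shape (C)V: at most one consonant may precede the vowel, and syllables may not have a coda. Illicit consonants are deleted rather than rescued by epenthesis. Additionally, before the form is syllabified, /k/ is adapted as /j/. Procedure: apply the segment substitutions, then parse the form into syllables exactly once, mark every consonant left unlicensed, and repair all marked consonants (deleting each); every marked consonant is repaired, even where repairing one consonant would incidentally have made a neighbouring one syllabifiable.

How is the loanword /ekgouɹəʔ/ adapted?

egouɹə

Substitution: /k/ → /j/, giving /ejgouɹəʔ/.
The consonants /j/, /ʔ/ cannot be parsed into a legal (C)V syllable (no codas are permitted; onsets are limited to one consonant).
Deletion applies to /j/, /ʔ/.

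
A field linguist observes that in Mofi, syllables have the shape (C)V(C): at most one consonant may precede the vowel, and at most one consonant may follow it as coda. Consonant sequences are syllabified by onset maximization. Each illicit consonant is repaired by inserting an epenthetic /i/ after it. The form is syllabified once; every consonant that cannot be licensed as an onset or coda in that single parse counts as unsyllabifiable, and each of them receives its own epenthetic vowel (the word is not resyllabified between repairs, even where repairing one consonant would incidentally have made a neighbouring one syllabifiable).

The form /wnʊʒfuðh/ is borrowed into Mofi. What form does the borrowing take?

Syllabifying with onset maximization leaves /w/, /h/ stranded (at most one coda consonant is licensed; onsets are limited to one consonant).
Epenthesis after each stranded consonant: /w/ → /wi/, /h/ → /hi/.

winʊʒfuðhi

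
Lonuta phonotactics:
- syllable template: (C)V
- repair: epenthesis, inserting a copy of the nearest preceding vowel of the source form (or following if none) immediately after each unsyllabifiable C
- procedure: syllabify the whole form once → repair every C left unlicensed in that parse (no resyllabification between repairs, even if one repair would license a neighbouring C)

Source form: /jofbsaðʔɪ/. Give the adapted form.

jofobosaðaʔɪ

Syllabifying with onset maximization leaves /f/, /b/, /ð/ stranded (no codas are permitted; onsets are limited to one consonant).
Each unlicensed consonant becomes the onset of a new syllable: /f/ → /fo/, /b/ → /bo/, /ð/ → /ða/.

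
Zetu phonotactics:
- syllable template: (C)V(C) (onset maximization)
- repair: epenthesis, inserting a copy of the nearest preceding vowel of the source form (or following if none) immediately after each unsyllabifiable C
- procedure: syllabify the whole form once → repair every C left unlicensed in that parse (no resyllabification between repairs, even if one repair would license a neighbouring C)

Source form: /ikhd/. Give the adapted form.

ikhidi

The consonants /h/, /d/ cannot be parsed into a legal (C)V(C) syllable (at most one coda consonant is licensed; onsets are limited to one consonant).
Epenthesis after each stranded consonant: /h/ → /hi/, /d/ → /di/.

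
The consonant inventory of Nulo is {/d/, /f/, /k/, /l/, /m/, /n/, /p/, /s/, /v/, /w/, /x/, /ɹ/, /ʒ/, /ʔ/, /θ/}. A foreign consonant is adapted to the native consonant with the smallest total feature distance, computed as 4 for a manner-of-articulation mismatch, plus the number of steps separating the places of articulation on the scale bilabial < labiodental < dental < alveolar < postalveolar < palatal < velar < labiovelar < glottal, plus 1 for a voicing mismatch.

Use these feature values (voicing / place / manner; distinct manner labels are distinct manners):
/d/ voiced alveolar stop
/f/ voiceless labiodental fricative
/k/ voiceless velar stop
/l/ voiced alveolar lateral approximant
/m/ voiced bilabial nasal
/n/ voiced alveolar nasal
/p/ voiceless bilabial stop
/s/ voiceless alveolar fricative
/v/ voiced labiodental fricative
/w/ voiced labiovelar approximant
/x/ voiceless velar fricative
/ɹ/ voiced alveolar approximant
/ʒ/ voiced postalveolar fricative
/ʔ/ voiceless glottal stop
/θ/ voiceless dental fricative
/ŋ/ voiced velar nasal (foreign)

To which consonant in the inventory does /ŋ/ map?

/n/ is closest: same manner (nasal), place distance 3 (velar→alveolar), same voicing; total 3. Next closest is /k/ at distance 5.

n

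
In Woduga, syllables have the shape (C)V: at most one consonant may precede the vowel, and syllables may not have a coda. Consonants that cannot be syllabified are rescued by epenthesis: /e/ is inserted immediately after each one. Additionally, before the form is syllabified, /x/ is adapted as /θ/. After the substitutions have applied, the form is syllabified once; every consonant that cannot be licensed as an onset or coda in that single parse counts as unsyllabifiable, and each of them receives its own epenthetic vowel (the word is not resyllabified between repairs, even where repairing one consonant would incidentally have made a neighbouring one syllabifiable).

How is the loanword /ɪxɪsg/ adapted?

Substitution: /x/ → /θ/, giving /ɪθɪsg/.
Syllabifying with onset maximization leaves /s/, /g/ stranded (no codas are permitted; onsets are limited to one consonant).
Epenthesis after each stranded consonant: /s/ → /se/, /g/ → /ge/.

ɪθɪsege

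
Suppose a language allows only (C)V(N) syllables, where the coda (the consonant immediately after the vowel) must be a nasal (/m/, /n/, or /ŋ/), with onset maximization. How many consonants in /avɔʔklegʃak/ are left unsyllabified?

4

The consonants /ʔ/, /k/, /g/, /k/ cannot be parsed into a legal (C)V(N) syllable (only a nasal (/m/, /n/, or /ŋ/) is licensed in coda position; onsets are limited to one consonant).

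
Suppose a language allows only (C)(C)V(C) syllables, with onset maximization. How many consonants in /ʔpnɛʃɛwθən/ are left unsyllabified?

1

Syllabifying with onset maximization leaves /ʔ/ stranded (at most one coda consonant is licensed; onsets may contain at most 2 consonants).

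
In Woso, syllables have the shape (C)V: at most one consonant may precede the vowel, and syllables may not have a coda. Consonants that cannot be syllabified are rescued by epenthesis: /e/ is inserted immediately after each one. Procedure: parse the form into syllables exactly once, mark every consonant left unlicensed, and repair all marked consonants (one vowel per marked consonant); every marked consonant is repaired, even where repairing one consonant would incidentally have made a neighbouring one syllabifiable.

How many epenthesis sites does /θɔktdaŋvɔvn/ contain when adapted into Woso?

The unsyllabifiable consonants are /k/, /t/, /ŋ/, /v/, /n/; each receives one epenthetic vowel.

5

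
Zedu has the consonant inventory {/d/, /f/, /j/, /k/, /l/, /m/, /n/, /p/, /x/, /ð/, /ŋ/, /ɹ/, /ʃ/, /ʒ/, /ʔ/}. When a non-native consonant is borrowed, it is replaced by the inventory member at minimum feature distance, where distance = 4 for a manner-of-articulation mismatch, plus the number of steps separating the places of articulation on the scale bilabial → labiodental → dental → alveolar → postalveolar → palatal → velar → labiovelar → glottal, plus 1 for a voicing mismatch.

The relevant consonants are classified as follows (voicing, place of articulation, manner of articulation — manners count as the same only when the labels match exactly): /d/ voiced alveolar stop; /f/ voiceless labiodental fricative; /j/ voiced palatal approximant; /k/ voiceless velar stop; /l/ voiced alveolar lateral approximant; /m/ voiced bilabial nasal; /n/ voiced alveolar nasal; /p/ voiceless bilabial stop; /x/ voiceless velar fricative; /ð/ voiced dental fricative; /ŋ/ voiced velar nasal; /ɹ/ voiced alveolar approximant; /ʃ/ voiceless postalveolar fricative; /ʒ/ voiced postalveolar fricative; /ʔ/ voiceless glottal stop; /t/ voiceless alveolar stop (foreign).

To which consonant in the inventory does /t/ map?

/d/ is closest: same manner (stop), place distance 0 (alveolar→alveolar), voicing differs (+1); total 1. Next closest is /k/ at distance 3.

d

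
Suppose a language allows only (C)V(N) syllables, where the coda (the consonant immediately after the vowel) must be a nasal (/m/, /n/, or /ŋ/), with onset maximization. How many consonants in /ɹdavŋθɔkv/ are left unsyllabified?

Syllabifying with onset maximization leaves /ɹ/, /v/, /ŋ/, /k/, /v/ stranded (only a nasal (/m/, /n/, or /ŋ/) is licensed in coda position; onsets are limited to one consonant).

5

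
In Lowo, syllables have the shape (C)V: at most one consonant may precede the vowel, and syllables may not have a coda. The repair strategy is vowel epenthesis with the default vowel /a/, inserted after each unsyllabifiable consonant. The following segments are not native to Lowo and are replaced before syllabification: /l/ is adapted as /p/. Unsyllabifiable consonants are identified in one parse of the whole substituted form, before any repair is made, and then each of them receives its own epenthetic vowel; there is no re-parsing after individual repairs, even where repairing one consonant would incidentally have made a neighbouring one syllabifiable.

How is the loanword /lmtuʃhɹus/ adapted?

pamatuʃahaɹusa

Substitution: /l/ → /p/, giving /pmtuʃhɹus/.
Under (C)V, the unsyllabifiable consonants are /p/, /m/, /ʃ/, /h/, /s/ (no codas are permitted; onsets are limited to one consonant).
Epenthesis after each stranded consonant: /p/ → /pa/, /m/ → /ma/, /ʃ/ → /ʃa/, /h/ → /ha/, /s/ → /sa/.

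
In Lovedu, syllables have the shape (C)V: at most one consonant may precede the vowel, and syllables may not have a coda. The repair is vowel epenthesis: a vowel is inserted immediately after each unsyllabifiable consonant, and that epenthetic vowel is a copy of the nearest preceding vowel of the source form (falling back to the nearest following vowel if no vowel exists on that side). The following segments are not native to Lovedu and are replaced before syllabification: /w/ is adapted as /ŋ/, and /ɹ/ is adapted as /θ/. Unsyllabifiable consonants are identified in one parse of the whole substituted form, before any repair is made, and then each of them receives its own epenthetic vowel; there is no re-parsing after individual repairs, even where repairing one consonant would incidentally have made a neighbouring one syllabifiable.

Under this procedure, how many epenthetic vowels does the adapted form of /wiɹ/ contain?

After substitution the input is /ŋiθ/.
The unsyllabifiable consonants are /θ/; each receives one epenthetic vowel.

1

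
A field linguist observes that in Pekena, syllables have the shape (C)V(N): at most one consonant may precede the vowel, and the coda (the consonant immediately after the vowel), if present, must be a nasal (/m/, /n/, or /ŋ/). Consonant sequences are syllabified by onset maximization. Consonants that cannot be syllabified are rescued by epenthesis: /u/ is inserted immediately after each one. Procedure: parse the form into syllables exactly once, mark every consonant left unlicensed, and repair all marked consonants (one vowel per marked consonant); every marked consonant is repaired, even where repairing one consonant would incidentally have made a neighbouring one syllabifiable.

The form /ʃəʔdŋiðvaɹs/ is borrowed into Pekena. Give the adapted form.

Syllabifying with onset maximization leaves /ʔ/, /d/, /ð/, /ɹ/, /s/ stranded (only a nasal (/m/, /n/, or /ŋ/) is licensed in coda position; onsets are limited to one consonant).
Each unlicensed consonant becomes the onset of a new syllable: /ʔ/ → /ʔu/, /d/ → /du/, /ð/ → /ðu/, /ɹ/ → /ɹu/, /s/ → /su/.

ʃəʔuduŋiðuvaɹusu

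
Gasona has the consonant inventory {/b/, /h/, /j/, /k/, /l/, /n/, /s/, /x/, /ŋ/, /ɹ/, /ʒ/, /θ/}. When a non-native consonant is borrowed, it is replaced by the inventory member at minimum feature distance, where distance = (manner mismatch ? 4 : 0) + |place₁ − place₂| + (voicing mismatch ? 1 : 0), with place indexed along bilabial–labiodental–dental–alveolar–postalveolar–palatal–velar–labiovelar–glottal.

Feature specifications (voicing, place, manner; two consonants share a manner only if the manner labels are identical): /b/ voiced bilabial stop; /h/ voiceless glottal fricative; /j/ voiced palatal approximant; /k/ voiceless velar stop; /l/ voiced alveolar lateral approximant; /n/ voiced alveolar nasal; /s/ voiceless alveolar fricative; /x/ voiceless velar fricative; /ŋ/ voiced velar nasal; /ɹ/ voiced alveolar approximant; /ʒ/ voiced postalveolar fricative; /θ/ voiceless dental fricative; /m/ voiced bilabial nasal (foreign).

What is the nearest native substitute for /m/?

/n/ is closest: same manner (nasal), place distance 3 (bilabial→alveolar), same voicing; total 3. Next closest is /b/ at distance 4.

n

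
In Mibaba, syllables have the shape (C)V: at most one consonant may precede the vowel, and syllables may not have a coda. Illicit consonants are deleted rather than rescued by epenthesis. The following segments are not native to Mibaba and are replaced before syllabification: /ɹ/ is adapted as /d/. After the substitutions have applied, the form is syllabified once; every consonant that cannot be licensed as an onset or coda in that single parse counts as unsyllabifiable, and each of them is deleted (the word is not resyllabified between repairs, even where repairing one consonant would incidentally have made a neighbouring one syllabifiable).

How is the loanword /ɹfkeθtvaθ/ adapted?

keva

Substitution: /ɹ/ → /d/, giving /dfkeθtvaθ/.
The consonants /d/, /f/, /θ/, /t/, /θ/ cannot be parsed into a legal (C)V syllable (no codas are permitted; onsets are limited to one consonant).
Each unlicensed consonant is deleted: /d/, /f/, /θ/, /t/, /θ/.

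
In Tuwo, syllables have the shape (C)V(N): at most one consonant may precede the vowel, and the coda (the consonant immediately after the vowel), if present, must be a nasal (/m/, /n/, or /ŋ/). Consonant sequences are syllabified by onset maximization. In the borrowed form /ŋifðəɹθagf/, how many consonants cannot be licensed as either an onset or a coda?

4

Under (C)V(N), the unsyllabifiable consonants are /f/, /ɹ/, /g/, /f/ (only a nasal (/m/, /n/, or /ŋ/) is licensed in coda position; onsets are limited to one consonant).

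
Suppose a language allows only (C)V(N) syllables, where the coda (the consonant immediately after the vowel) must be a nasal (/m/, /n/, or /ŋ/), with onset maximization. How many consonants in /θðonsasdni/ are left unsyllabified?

Syllabifying with onset maximization leaves /θ/, /s/, /d/ stranded (only a nasal (/m/, /n/, or /ŋ/) is licensed in coda position; onsets are limited to one consonant).

3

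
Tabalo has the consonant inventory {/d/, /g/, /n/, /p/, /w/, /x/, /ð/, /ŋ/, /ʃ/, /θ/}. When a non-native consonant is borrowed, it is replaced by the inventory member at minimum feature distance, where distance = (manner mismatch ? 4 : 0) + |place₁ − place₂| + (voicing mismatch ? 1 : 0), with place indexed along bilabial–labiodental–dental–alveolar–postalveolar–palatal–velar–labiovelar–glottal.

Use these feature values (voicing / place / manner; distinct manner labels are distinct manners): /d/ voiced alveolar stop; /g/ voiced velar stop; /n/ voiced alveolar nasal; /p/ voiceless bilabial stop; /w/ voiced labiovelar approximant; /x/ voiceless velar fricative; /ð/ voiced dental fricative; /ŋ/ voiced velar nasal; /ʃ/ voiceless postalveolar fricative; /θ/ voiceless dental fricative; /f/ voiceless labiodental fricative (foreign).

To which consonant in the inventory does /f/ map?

/θ/ is closest: same manner (fricative), place distance 1 (labiodental→dental), same voicing; total 1. Next closest is /ð/ at distance 2.

θ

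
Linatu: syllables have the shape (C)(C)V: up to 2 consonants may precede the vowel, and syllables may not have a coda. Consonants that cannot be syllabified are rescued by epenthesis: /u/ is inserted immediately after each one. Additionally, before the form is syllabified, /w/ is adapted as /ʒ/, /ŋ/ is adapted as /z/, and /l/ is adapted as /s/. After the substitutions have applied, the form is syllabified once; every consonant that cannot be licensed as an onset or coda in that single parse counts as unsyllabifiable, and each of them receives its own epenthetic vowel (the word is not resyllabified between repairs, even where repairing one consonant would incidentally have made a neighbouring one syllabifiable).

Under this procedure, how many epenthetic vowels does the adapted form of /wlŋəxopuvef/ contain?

2

After substitution the input is /ʒszəxopuvef/.
The unsyllabifiable consonants are /ʒ/, /f/; each receives one epenthetic vowel.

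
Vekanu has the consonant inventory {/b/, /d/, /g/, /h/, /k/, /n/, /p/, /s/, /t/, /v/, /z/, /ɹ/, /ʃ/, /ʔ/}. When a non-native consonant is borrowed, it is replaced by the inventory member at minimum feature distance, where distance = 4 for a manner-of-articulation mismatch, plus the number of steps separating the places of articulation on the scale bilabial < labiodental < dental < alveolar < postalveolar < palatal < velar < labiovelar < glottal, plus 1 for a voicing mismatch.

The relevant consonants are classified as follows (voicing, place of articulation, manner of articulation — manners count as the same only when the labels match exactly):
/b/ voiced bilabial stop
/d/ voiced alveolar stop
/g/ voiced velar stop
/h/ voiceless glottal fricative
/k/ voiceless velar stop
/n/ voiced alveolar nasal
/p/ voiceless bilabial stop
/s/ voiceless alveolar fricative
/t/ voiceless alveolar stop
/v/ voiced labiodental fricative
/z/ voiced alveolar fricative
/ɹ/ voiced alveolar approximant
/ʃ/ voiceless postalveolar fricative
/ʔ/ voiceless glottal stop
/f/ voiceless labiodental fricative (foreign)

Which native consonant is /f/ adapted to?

v

/v/ is closest: same manner (fricative), place distance 0 (labiodental→labiodental), voicing differs (+1); total 1. Next closest is /s/ at distance 2.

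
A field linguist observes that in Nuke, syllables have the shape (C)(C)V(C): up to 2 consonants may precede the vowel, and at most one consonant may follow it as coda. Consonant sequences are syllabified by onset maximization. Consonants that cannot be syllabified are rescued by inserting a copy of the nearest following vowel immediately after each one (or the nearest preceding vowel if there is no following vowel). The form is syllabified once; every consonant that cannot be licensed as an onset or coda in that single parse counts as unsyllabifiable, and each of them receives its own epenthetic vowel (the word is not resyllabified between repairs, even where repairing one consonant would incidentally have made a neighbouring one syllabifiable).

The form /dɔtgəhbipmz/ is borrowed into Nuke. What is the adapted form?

Under (C)(C)V(C), the unsyllabifiable consonants are /m/, /z/ (at most one coda consonant is licensed; onsets may contain at most 2 consonants).
Epenthesis after each stranded consonant: /m/ → /mi/, /z/ → /zi/.

dɔtgəhbipmizi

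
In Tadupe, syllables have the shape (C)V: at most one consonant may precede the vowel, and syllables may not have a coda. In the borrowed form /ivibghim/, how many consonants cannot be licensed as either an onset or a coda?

3

Syllabifying with onset maximization leaves /b/, /g/, /m/ stranded (no codas are permitted; onsets are limited to one consonant).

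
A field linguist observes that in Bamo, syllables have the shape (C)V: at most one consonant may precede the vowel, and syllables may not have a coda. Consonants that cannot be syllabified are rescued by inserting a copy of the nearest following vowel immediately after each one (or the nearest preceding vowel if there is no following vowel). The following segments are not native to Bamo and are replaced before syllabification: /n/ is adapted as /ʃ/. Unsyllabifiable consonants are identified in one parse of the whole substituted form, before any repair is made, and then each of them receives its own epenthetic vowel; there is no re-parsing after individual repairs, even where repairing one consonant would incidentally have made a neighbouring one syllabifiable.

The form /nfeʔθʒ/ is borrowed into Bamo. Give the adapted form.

Substitution: /n/ → /ʃ/, giving /ʃfeʔθʒ/.
Under (C)V, the unsyllabifiable consonants are /ʃ/, /ʔ/, /θ/, /ʒ/ (no codas are permitted; onsets are limited to one consonant).
Epenthesis after each stranded consonant: /ʃ/ → /ʃe/, /ʔ/ → /ʔe/, /θ/ → /θe/, /ʒ/ → /ʒe/.

ʃefeʔeθeʒe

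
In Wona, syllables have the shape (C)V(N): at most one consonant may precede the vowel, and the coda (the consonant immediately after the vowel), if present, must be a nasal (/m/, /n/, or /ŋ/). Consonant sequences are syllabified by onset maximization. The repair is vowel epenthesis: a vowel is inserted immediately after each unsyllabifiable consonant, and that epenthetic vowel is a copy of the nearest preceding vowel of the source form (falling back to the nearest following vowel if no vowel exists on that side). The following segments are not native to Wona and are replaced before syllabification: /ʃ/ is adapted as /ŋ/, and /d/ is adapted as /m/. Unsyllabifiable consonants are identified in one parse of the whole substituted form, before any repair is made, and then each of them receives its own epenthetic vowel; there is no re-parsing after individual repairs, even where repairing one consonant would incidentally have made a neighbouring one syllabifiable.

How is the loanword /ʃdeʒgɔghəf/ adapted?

ŋemeʒegɔgɔhəfə

Substitution: /ʃ/ → /ŋ/, /d/ → /m/, giving /ŋmeʒgɔghəf/.
Under (C)V(N), the unsyllabifiable consonants are /ŋ/, /ʒ/, /g/, /f/ (only a nasal (/m/, /n/, or /ŋ/) is licensed in coda position; onsets are limited to one consonant).
Epenthesis after each stranded consonant: /ŋ/ → /ŋe/, /ʒ/ → /ʒe/, /g/ → /gɔ/, /f/ → /fə/.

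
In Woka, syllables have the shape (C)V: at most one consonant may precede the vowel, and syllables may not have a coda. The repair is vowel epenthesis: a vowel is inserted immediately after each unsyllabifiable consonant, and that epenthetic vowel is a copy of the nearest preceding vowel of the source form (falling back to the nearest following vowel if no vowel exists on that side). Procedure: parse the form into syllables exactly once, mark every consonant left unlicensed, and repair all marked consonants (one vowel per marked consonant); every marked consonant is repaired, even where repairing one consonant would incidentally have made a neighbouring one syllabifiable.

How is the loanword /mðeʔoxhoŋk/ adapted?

meðeʔoxohoŋoko

Syllabifying with onset maximization leaves /m/, /x/, /ŋ/, /k/ stranded (no codas are permitted; onsets are limited to one consonant).
Epenthesis after each stranded consonant: /m/ → /me/, /x/ → /xo/, /ŋ/ → /ŋo/, /k/ → /ko/.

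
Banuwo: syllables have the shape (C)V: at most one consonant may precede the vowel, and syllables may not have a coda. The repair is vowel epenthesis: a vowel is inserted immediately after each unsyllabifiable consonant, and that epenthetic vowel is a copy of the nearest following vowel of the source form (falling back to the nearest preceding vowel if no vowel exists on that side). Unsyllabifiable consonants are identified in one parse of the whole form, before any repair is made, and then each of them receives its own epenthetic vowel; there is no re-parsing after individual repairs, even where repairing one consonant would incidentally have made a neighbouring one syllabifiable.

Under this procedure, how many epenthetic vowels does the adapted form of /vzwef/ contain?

3

The unsyllabifiable consonants are /v/, /z/, /f/; each receives one epenthetic vowel.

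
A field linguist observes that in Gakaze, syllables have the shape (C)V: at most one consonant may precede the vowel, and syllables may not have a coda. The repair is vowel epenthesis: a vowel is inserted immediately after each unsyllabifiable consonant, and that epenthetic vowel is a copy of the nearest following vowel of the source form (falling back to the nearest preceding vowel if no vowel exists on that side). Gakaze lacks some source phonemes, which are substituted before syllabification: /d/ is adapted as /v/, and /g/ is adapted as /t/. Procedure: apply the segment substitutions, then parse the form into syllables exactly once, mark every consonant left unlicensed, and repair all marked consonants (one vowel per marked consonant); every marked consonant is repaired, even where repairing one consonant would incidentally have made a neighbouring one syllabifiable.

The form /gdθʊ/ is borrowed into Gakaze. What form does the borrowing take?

tʊvʊθʊ

Substitution: /g/ → /t/, /d/ → /v/, giving /tvθʊ/.
The consonants /t/, /v/ cannot be parsed into a legal (C)V syllable (no codas are permitted; onsets are limited to one consonant).
Each unlicensed consonant becomes the onset of a new syllable: /t/ → /tʊ/, /v/ → /vʊ/.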